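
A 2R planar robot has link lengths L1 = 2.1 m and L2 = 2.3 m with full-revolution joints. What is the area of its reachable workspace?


r_max = L1 + L2 = 4.4 m
r_min = |L1 - L2| = 0.2 m
Area = pi*(r_max^2 - r_min^2)
= pi*(19.36 - 0.04)
= pi * 19.32
= 60.6956 m^2


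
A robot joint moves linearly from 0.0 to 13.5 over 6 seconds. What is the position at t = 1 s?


s = t/T = 1/6 = 0.1667
p(t) = p0 + (pf-p0)*s
= 0.0 + (13.5 - 0.0) * 0.1667
= 2.25


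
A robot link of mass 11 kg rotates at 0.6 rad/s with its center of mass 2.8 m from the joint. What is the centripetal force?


F = m * omega^2 * r
= 11 * 0.6^2 * 2.8
= 11 * 0.36 * 2.8
= 11.088 N


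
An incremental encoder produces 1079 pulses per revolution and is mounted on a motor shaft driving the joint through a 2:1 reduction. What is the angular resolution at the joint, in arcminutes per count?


counts per rev = 1079
effective counts at joint = 1079 * 2 = 2158
resolution = 360*60 / 2158
= 10.0093 arcmin/count


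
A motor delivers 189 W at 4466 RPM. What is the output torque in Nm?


omega = 4466 * 2*pi/60 = 467.6784 rad/s
tau = P / omega = 189 / 467.6784
= 0.4041 Nm


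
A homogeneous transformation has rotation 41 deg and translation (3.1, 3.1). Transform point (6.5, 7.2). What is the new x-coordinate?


x' = cos(theta)*px - sin(theta)*py + tx
= 0.7547*6.5 - 0.6561*7.2 + 3.1
= 3.282


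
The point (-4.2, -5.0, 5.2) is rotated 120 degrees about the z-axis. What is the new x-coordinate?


Rotation about z-axis: x' = x*cos(theta) - y*sin(theta)
= -4.2 * -0.5 - -5.0 * 0.866
= 6.4301


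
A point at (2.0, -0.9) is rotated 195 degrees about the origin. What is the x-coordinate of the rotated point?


x' = x*cos(theta) - y*sin(theta)
cos(195 deg) = -0.9659, sin(195 deg) = -0.2588
x' = 2.0 * -0.9659 - -0.9 * -0.2588
= -1.9319 - 0.2329
= -2.1648


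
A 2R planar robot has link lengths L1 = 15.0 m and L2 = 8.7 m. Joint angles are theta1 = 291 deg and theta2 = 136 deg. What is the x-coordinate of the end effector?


Convert angles to radians: theta1 = 5.0789, theta2 = 2.3736
x = L1*cos(theta1) + L2*cos(theta1+theta2)
x = 5.3755 + 3.3994
x = 8.7749


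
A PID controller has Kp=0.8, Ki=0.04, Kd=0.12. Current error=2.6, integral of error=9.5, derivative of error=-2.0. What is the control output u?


u = Kp*e + Ki*int(e) + Kd*de/dt
= 0.8*2.6 + 0.04*9.5 + 0.12*(-2.0)
= 2.08 + 0.38 + -0.24
= 2.22


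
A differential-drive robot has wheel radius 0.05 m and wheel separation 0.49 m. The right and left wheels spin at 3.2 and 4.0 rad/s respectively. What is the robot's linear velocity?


vR = r*wR = 0.05*3.2 = 0.16 m/s
vL = r*wL = 0.05*4.0 = 0.2 m/s
v = (vR+vL)/2 = 0.18 m/s
omega = (vR-vL)/L = -0.0816 rad/s
linear velocity = 0.18 m/s


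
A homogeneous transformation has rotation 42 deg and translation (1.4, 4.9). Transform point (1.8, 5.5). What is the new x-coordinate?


x' = cos(theta)*px - sin(theta)*py + tx
= 0.7431*1.8 - 0.6691*5.5 + 1.4
= -0.9426


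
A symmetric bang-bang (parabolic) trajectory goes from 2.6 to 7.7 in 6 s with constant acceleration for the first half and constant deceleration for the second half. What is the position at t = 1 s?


Symmetric rest-to-rest: each phase covers (pf-p0)/2 in time T/2. 0.5*a*(T/2)^2 = (pf-p0)/2 => a = 4*(pf-p0)/T^2
a = 4*(7.7-2.6)/6^2 = 0.5667
t = 1 is in the acceleration phase (t <= T/2).
p = p0 + 0.5*a*t^2 = 2.6 + 0.5*0.5667*1^2
= 2.8833


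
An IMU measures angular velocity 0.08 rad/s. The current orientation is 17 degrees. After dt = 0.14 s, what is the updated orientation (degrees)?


delta_theta = w * dt = 0.08 * 0.14 = 0.0112 rad
= 0.6417 deg
theta_new = 17 + 0.6417 = 17.6417 deg


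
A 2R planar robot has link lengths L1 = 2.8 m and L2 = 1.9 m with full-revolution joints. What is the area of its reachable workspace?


r_max = L1 + L2 = 4.7 m
r_min = |L1 - L2| = 0.9 m
Area = pi*(r_max^2 - r_min^2)
= pi*(22.09 - 0.81)
= pi * 21.28
= 66.8531 m^2


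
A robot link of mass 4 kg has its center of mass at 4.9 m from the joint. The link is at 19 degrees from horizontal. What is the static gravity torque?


tau = m*g*L*cos(angle)
= 4 * 9.81 * 4.9 * cos(19 deg)
= 4 * 9.81 * 4.9 * 0.9455
= 181.8005 Nm


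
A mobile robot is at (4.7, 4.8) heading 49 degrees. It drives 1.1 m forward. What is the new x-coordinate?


x_new = x0 + d*cos(theta)
= 4.7 + 1.1*cos(49)
= 4.7 + 0.7217
= 5.4217


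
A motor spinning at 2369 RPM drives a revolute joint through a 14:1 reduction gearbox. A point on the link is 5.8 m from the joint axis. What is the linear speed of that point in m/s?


omega_motor = 2369 * 2*pi/60 = 248.0811 rad/s
omega_joint = omega_motor / 14 = 17.7201 rad/s
v = omega_joint * r = 17.7201 * 5.8
= 102.7765 m/s


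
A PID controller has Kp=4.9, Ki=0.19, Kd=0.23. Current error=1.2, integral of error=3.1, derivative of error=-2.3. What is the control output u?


u = Kp*e + Ki*int(e) + Kd*de/dt
= 4.9*1.2 + 0.19*3.1 + 0.23*(-2.3)
= 5.88 + 0.589 + -0.529
= 5.94


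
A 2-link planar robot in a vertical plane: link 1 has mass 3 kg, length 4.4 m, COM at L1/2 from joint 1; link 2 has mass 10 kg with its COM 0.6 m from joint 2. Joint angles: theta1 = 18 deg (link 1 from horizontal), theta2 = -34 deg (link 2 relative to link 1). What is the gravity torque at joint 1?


Horizontal distance from joint 1 to link-1 COM:
  x_c1 = (L1/2)*cos(t1) = 2.2 * 0.9511 = 2.0923 m
Horizontal distance from joint 1 to link-2 COM:
  x_c2 = L1*cos(t1) + Lc2*cos(t1+t2)
       = 4.4*0.9511 + 0.6*0.9613 = 4.7614 m
tau1 = m1*g*x_c1 + m2*g*x_c2
     = 3*9.81*2.0923 + 10*9.81*4.7614
     = 61.5771 + 467.0939
     = 528.671 Nm


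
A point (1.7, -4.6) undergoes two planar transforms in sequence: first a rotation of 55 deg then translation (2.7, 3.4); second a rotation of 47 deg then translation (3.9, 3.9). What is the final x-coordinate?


After transform 1:
x1 = cos(55)*1.7 - sin(55)*-4.6 + 2.7 = 7.4432
y1 = sin(55)*1.7 + cos(55)*-4.6 + 3.4 = 2.1541
After transform 2:
x2 = cos(47)*7.4432 - sin(47)*2.1541 + 3.9
= 7.4008


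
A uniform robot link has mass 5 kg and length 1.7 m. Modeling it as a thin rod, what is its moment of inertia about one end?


I = (1/3) * m * L^2
= (1/3) * 5 * 1.7^2
= 0.333333 * 5 * 2.89
= 4.8167 kg*m^2


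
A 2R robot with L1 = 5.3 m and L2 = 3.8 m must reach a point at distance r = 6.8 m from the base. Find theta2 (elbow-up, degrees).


cos(theta2) = (r^2 - L1^2 - L2^2) / (2*L1*L2)
cos(theta2) = (46.24 - 28.09 - 14.44) / 40.28
cos(theta2) = 0.092105
theta2 = 84.7153 degrees


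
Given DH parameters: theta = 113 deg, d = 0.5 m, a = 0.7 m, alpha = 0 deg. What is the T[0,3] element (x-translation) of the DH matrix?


T[0,3] = a * cos(theta)
= 0.7 * cos(113 deg)
= 0.7 * -0.3907
= -0.2735


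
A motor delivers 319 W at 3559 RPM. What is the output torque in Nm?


omega = 3559 * 2*pi/60 = 372.6976 rad/s
tau = P / omega = 319 / 372.6976
= 0.8559 Nm


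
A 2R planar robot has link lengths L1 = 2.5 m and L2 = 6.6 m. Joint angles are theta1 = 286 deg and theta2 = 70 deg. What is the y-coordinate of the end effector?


Convert angles to radians: theta1 = 4.9916, theta2 = 1.2217
y = L1*sin(theta1) + L2*sin(theta1+theta2)
y = -2.4032 + -0.4604
y = -2.8635


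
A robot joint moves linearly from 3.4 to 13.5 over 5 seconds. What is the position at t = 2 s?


s = t/T = 2/5 = 0.4
p(t) = p0 + (pf-p0)*s
= 3.4 + (13.5 - 3.4) * 0.4
= 7.44


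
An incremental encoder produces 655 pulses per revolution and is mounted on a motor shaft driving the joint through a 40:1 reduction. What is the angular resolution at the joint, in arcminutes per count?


counts per rev = 655
effective counts at joint = 655 * 40 = 26200
resolution = 360*60 / 26200
= 0.8244 arcmin/count


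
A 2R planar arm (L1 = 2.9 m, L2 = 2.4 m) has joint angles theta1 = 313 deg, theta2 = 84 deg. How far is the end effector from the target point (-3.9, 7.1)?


End effector via forward kinematics:
x = L1*cos(t1) + L2*cos(t1+t2) = 3.8945
y = L1*sin(t1) + L2*sin(t1+t2) = -0.6766
Distance to target:
d = sqrt((-3.9 - 3.8945)^2 + (7.1 - -0.6766)^2)
= sqrt(60.7545 + 60.475)
= 11.0104 m


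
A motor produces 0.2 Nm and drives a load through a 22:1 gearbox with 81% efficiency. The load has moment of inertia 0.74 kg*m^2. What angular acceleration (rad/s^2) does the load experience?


tau_out = tau_motor * N * eta
= 0.2 * 22 * 0.81 = 3.564 Nm
alpha = tau_out / I = 3.564 / 0.74
= 4.8162 rad/s^2


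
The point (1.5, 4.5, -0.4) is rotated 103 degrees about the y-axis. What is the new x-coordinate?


Rotation about y-axis: x' = x*cos(theta) + z*sin(theta)
= 1.5 * -0.225 + -0.4 * 0.9744
= -0.7272


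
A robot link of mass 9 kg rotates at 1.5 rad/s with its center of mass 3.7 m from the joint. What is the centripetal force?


F = m * omega^2 * r
= 9 * 1.5^2 * 3.7
= 9 * 2.25 * 3.7
= 74.925 N


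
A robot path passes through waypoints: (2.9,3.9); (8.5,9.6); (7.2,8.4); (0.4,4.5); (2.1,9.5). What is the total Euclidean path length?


Segment lengths:
  seg1 = sqrt((5.6)^2 + (5.7)^2) = 7.9906
  seg2 = sqrt((-1.3)^2 + (-1.2)^2) = 1.7692
  seg3 = sqrt((-6.8)^2 + (-3.9)^2) = 7.839
  seg4 = sqrt((1.7)^2 + (5.0)^2) = 5.2811
Total = 22.8799


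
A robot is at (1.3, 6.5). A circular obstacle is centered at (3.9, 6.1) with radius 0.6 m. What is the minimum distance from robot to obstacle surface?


center_dist = sqrt((1.3-3.9)^2 + (6.5-6.1)^2)
= sqrt(6.76 + 0.16)
= 2.6306
min_dist = center_dist - radius = 2.6306 - 0.6 = 2.0306 m


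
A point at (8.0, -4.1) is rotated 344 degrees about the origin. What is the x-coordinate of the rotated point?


x' = x*cos(theta) - y*sin(theta)
cos(344 deg) = 0.9613, sin(344 deg) = -0.2756
x' = 8.0 * 0.9613 - -4.1 * -0.2756
= 7.6901 - 1.1301
= 6.56


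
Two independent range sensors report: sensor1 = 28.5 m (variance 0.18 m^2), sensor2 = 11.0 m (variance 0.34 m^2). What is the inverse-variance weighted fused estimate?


w1 = (1/var1) / (1/var1 + 1/var2)
   = 5.5556 / (5.5556 + 2.9412) = 0.6538
w2 = 1 - w1 = 0.3462
fused = w1*s1 + w2*s2 = 18.6346 + 3.8077
= 22.4423 m


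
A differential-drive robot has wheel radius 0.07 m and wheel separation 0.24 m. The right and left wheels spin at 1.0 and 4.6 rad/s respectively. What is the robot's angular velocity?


vR = r*wR = 0.07*1.0 = 0.07 m/s
vL = r*wL = 0.07*4.6 = 0.322 m/s
v = (vR+vL)/2 = 0.196 m/s
omega = (vR-vL)/L = -1.05 rad/s
angular velocity = -1.05 rad/s


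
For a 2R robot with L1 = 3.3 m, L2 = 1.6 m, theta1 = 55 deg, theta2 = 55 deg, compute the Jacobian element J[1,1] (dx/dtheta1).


J[1,1] = -L1*sin(t1) - L2*sin(t1+t2)
= -3.3*sin(55) - 1.6*sin(110)
= -4.2067


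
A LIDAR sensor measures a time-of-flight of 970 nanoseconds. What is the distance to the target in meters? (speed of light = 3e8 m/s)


tof = 970 ns = 9.7e-07 s
dist = c * tof / 2
= 3e8 * 9.7e-07 / 2
= 145.5 m


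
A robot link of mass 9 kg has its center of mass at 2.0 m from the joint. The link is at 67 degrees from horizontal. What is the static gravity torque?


tau = m*g*L*cos(angle)
= 9 * 9.81 * 2.0 * cos(67 deg)
= 9 * 9.81 * 2.0 * 0.3907
= 68.9953 Nm


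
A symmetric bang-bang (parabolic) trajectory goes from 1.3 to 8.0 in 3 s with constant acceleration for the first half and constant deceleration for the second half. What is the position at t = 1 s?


Symmetric rest-to-rest: each phase covers (pf-p0)/2 in time T/2. 0.5*a*(T/2)^2 = (pf-p0)/2 => a = 4*(pf-p0)/T^2
a = 4*(8.0-1.3)/3^2 = 2.9778
t = 1 is in the acceleration phase (t <= T/2).
p = p0 + 0.5*a*t^2 = 1.3 + 0.5*2.9778*1^2
= 2.7889


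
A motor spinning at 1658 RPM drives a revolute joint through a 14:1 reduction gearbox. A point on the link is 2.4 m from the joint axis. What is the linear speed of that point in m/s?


omega_motor = 1658 * 2*pi/60 = 173.6254 rad/s
omega_joint = omega_motor / 14 = 12.4018 rad/s
v = omega_joint * r = 12.4018 * 2.4
= 29.7643 m/s


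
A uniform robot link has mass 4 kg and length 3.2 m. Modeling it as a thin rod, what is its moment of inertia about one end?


I = (1/3) * m * L^2
= (1/3) * 4 * 3.2^2
= 0.333333 * 4 * 10.24
= 13.6533 kg*m^2


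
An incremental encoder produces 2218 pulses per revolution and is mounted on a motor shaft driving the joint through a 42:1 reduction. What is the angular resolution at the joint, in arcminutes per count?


counts per rev = 2218
effective counts at joint = 2218 * 42 = 93156
resolution = 360*60 / 93156
= 0.2319 arcmin/count


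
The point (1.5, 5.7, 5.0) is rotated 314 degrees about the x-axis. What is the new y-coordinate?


Rotation about x-axis: y' = y*cos(theta) - z*sin(theta)
= 5.7 * 0.6947 - 5.0 * -0.7193
= 7.5563


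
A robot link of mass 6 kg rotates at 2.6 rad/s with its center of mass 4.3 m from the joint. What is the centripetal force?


F = m * omega^2 * r
= 6 * 2.6^2 * 4.3
= 6 * 6.76 * 4.3
= 174.408 N


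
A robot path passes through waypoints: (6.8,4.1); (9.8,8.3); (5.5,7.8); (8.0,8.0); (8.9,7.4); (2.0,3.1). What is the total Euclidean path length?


Segment lengths:
  seg1 = sqrt((3.0)^2 + (4.2)^2) = 5.1614
  seg2 = sqrt((-4.3)^2 + (-0.5)^2) = 4.329
  seg3 = sqrt((2.5)^2 + (0.2)^2) = 2.508
  seg4 = sqrt((0.9)^2 + (-0.6)^2) = 1.0817
  seg5 = sqrt((-6.9)^2 + (-4.3)^2) = 8.1302
Total = 21.2102


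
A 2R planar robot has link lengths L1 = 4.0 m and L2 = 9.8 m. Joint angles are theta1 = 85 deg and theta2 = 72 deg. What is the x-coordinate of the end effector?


Convert angles to radians: theta1 = 1.4835, theta2 = 1.2566
x = L1*cos(theta1) + L2*cos(theta1+theta2)
x = 0.3486 + -9.0209
x = -8.6723


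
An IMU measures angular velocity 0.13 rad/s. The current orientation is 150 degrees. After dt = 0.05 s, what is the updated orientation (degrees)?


delta_theta = w * dt = 0.13 * 0.05 = 0.0065 rad
= 0.3724 deg
theta_new = 150 + 0.3724 = 150.3724 deg


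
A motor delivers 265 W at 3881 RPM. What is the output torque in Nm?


omega = 3881 * 2*pi/60 = 406.4174 rad/s
tau = P / omega = 265 / 406.4174
= 0.652 Nm


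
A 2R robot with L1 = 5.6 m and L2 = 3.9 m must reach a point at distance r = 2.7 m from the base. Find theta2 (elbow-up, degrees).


cos(theta2) = (r^2 - L1^2 - L2^2) / (2*L1*L2)
cos(theta2) = (7.29 - 31.36 - 15.21) / 43.68
cos(theta2) = -0.899267
theta2 = 154.0619 degrees


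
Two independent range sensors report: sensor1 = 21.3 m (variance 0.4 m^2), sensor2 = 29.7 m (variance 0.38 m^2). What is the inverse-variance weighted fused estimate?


w1 = (1/var1) / (1/var1 + 1/var2)
   = 2.5 / (2.5 + 2.6316) = 0.4872
w2 = 1 - w1 = 0.5128
fused = w1*s1 + w2*s2 = 10.3769 + 15.2308
= 25.6077 m


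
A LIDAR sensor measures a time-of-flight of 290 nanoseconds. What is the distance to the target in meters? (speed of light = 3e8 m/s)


tof = 290 ns = 2.9e-07 s
dist = c * tof / 2
= 3e8 * 2.9e-07 / 2
= 43.5 m


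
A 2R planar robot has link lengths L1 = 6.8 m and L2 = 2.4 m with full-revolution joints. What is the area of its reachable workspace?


r_max = L1 + L2 = 9.2 m
r_min = |L1 - L2| = 4.4 m
Area = pi*(r_max^2 - r_min^2)
= pi*(84.64 - 19.36)
= pi * 65.28
= 205.0832 m^2


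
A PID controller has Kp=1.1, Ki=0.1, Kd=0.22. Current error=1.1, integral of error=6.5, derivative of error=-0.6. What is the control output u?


u = Kp*e + Ki*int(e) + Kd*de/dt
= 1.1*1.1 + 0.1*6.5 + 0.22*(-0.6)
= 1.21 + 0.65 + -0.132
= 1.728


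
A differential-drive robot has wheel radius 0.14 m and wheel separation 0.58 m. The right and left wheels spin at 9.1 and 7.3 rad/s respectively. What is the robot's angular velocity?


vR = r*wR = 0.14*9.1 = 1.274 m/s
vL = r*wL = 0.14*7.3 = 1.022 m/s
v = (vR+vL)/2 = 1.148 m/s
omega = (vR-vL)/L = 0.4345 rad/s
angular velocity = 0.4345 rad/s


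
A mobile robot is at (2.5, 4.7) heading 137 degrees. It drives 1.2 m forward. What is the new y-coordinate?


y_new = y0 + d*sin(theta)
= 4.7 + 1.2*sin(137)
= 4.7 + 0.8184
= 5.5184


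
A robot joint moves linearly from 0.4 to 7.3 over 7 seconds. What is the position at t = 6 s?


s = t/T = 6/7 = 0.8571
p(t) = p0 + (pf-p0)*s
= 0.4 + (7.3 - 0.4) * 0.8571
= 6.3143


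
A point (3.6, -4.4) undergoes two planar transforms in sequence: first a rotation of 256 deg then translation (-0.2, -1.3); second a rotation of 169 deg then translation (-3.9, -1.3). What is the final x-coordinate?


After transform 1:
x1 = cos(256)*3.6 - sin(256)*-4.4 + -0.2 = -5.3402
y1 = sin(256)*3.6 + cos(256)*-4.4 + -1.3 = -3.7286
After transform 2:
x2 = cos(169)*-5.3402 - sin(169)*-3.7286 + -3.9
= 2.0536


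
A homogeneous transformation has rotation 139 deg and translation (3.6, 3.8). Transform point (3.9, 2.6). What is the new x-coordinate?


x' = cos(theta)*px - sin(theta)*py + tx
= -0.7547*3.9 - 0.6561*2.6 + 3.6
= -1.0491


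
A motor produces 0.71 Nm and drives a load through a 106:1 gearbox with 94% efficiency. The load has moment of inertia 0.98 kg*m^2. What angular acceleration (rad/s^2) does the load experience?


tau_out = tau_motor * N * eta
= 0.71 * 106 * 0.94 = 70.7444 Nm
alpha = tau_out / I = 70.7444 / 0.98
= 72.1882 rad/s^2


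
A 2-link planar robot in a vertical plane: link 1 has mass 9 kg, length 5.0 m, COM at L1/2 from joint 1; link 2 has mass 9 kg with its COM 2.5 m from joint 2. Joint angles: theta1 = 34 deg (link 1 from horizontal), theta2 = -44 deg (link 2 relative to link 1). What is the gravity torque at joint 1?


Horizontal distance from joint 1 to link-1 COM:
  x_c1 = (L1/2)*cos(t1) = 2.5 * 0.829 = 2.0726 m
Horizontal distance from joint 1 to link-2 COM:
  x_c2 = L1*cos(t1) + Lc2*cos(t1+t2)
       = 5.0*0.829 + 2.5*0.9848 = 6.6072 m
tau1 = m1*g*x_c1 + m2*g*x_c2
     = 9*9.81*2.0726 + 9*9.81*6.6072
     = 182.9893 + 583.3503
     = 766.3396 Nm


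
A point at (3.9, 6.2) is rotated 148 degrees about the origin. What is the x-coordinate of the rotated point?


x' = x*cos(theta) - y*sin(theta)
cos(148 deg) = -0.848, sin(148 deg) = 0.5299
x' = 3.9 * -0.848 - 6.2 * 0.5299
= -3.3074 - 3.2855
= -6.5929


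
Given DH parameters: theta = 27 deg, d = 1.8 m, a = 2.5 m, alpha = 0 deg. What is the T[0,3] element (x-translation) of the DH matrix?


T[0,3] = a * cos(theta)
= 2.5 * cos(27 deg)
= 2.5 * 0.891
= 2.2275


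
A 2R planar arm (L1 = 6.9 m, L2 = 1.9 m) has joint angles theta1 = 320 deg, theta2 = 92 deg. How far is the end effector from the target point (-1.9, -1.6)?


End effector via forward kinematics:
x = L1*cos(t1) + L2*cos(t1+t2) = 6.4555
y = L1*sin(t1) + L2*sin(t1+t2) = -2.938
Distance to target:
d = sqrt((-1.9 - 6.4555)^2 + (-1.6 - -2.938)^2)
= sqrt(69.8138 + 1.7903)
= 8.4619 m


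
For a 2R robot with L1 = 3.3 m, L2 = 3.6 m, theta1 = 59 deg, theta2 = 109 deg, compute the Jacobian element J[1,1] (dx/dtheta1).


J[1,1] = -L1*sin(t1) - L2*sin(t1+t2)
= -3.3*sin(59) - 3.6*sin(168)
= -3.5771


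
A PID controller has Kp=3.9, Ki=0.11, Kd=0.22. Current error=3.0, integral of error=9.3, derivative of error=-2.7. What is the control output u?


u = Kp*e + Ki*int(e) + Kd*de/dt
= 3.9*3.0 + 0.11*9.3 + 0.22*(-2.7)
= 11.7 + 1.023 + -0.594
= 12.129


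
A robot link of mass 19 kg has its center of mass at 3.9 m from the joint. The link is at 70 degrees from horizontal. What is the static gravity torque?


tau = m*g*L*cos(angle)
= 19 * 9.81 * 3.9 * cos(70 deg)
= 19 * 9.81 * 3.9 * 0.342
= 248.6216 Nm


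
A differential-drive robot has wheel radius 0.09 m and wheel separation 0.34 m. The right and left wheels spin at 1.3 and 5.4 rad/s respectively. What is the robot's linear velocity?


vR = r*wR = 0.09*1.3 = 0.117 m/s
vL = r*wL = 0.09*5.4 = 0.486 m/s
v = (vR+vL)/2 = 0.3015 m/s
omega = (vR-vL)/L = -1.0853 rad/s
linear velocity = 0.3015 m/s


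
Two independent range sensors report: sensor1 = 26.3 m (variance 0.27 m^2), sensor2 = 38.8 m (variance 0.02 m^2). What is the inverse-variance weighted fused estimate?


w1 = (1/var1) / (1/var1 + 1/var2)
   = 3.7037 / (3.7037 + 50.0) = 0.069
w2 = 1 - w1 = 0.931
fused = w1*s1 + w2*s2 = 1.8138 + 36.1241
= 37.9379 m


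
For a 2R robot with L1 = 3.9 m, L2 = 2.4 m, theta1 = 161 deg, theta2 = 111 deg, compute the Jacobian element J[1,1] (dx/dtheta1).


J[1,1] = -L1*sin(t1) - L2*sin(t1+t2)
= -3.9*sin(161) - 2.4*sin(272)
= 1.1288


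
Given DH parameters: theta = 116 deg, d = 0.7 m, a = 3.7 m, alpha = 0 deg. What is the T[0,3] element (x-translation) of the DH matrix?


T[0,3] = a * cos(theta)
= 3.7 * cos(116 deg)
= 3.7 * -0.4384
= -1.622


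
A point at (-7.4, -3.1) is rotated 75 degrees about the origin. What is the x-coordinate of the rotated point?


x' = x*cos(theta) - y*sin(theta)
cos(75 deg) = 0.2588, sin(75 deg) = 0.9659
x' = -7.4 * 0.2588 - -3.1 * 0.9659
= -1.9153 - -2.9944
= 1.0791


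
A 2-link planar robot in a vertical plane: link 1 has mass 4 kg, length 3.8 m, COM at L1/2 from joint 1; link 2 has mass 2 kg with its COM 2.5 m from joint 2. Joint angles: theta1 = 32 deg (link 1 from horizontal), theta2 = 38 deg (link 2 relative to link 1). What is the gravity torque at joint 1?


Horizontal distance from joint 1 to link-1 COM:
  x_c1 = (L1/2)*cos(t1) = 1.9 * 0.848 = 1.6113 m
Horizontal distance from joint 1 to link-2 COM:
  x_c2 = L1*cos(t1) + Lc2*cos(t1+t2)
       = 3.8*0.848 + 2.5*0.342 = 4.0776 m
tau1 = m1*g*x_c1 + m2*g*x_c2
     = 4*9.81*1.6113 + 2*9.81*4.0776
     = 63.2271 + 80.0032
     = 143.2302 Nm


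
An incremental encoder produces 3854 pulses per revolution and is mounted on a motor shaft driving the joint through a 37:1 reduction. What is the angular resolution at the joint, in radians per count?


counts per rev = 3854
effective counts at joint = 3854 * 37 = 142598
resolution = 2*pi / 142598
= 4.4062e-05 rad/count


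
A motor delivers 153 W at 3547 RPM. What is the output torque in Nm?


omega = 3547 * 2*pi/60 = 371.441 rad/s
tau = P / omega = 153 / 371.441
= 0.4119 Nm


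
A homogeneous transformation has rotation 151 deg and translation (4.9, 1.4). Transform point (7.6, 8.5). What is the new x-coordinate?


x' = cos(theta)*px - sin(theta)*py + tx
= -0.8746*7.6 - 0.4848*8.5 + 4.9
= -5.868


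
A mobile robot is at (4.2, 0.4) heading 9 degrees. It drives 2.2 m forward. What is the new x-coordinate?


x_new = x0 + d*cos(theta)
= 4.2 + 2.2*cos(9)
= 4.2 + 2.1729
= 6.3729


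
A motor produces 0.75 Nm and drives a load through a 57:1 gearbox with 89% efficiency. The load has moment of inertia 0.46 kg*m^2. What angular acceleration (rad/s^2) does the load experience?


tau_out = tau_motor * N * eta
= 0.75 * 57 * 0.89 = 38.0475 Nm
alpha = tau_out / I = 38.0475 / 0.46
= 82.712 rad/s^2


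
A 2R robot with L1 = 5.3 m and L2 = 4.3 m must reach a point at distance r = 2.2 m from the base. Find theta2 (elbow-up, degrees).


cos(theta2) = (r^2 - L1^2 - L2^2) / (2*L1*L2)
cos(theta2) = (4.84 - 28.09 - 18.49) / 45.58
cos(theta2) = -0.915753
theta2 = 156.3128 degrees


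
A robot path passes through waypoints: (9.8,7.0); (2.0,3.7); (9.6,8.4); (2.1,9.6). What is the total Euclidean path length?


Segment lengths:
  seg1 = sqrt((-7.8)^2 + (-3.3)^2) = 8.4694
  seg2 = sqrt((7.6)^2 + (4.7)^2) = 8.9359
  seg3 = sqrt((-7.5)^2 + (1.2)^2) = 7.5954
Total = 25.0006


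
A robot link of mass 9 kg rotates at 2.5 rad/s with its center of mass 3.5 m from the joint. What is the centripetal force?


F = m * omega^2 * r
= 9 * 2.5^2 * 3.5
= 9 * 6.25 * 3.5
= 196.875 N


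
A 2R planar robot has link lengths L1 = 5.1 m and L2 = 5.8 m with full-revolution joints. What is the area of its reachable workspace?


r_max = L1 + L2 = 10.9 m
r_min = |L1 - L2| = 0.7 m
Area = pi*(r_max^2 - r_min^2)
= pi*(118.81 - 0.49)
= pi * 118.32
= 371.7132 m^2


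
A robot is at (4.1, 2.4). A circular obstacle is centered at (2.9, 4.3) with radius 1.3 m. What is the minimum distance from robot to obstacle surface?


center_dist = sqrt((4.1-2.9)^2 + (2.4-4.3)^2)
= sqrt(1.44 + 3.61)
= 2.2472
min_dist = center_dist - radius = 2.2472 - 1.3 = 0.9472 m


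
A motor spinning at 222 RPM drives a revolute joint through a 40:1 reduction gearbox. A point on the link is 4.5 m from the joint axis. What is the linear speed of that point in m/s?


omega_motor = 222 * 2*pi/60 = 23.2478 rad/s
omega_joint = omega_motor / 40 = 0.5812 rad/s
v = omega_joint * r = 0.5812 * 4.5
= 2.6154 m/s


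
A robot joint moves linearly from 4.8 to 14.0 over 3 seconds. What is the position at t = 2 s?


s = t/T = 2/3 = 0.6667
p(t) = p0 + (pf-p0)*s
= 4.8 + (14.0 - 4.8) * 0.6667
= 10.9333


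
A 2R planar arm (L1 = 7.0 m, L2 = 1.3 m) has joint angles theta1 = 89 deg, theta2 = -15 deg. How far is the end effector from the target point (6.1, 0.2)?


End effector via forward kinematics:
x = L1*cos(t1) + L2*cos(t1+t2) = 0.4805
y = L1*sin(t1) + L2*sin(t1+t2) = 8.2486
Distance to target:
d = sqrt((6.1 - 0.4805)^2 + (0.2 - 8.2486)^2)
= sqrt(31.5788 + 64.7795)
= 9.8162 m


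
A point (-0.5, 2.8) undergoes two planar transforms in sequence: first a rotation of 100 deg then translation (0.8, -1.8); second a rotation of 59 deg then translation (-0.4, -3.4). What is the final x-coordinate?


After transform 1:
x1 = cos(100)*-0.5 - sin(100)*2.8 + 0.8 = -1.8706
y1 = sin(100)*-0.5 + cos(100)*2.8 + -1.8 = -2.7786
After transform 2:
x2 = cos(59)*-1.8706 - sin(59)*-2.7786 + -0.4
= 1.0183


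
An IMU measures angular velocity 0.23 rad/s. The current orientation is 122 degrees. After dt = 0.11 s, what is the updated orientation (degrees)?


delta_theta = w * dt = 0.23 * 0.11 = 0.0253 rad
= 1.4496 deg
theta_new = 122 + 1.4496 = 123.4496 deg


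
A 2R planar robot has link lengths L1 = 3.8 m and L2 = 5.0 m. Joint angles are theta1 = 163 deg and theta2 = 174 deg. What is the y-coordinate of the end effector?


Convert angles to radians: theta1 = 2.8449, theta2 = 3.0369
y = L1*sin(theta1) + L2*sin(theta1+theta2)
y = 1.111 + -1.9537
y = -0.8426


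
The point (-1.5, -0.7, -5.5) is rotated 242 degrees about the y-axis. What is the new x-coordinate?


Rotation about y-axis: x' = x*cos(theta) + z*sin(theta)
= -1.5 * -0.4695 + -5.5 * -0.8829
= 5.5604


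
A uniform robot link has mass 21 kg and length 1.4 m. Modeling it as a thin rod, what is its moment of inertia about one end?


I = (1/3) * m * L^2
= (1/3) * 21 * 1.4^2
= 0.333333 * 21 * 1.96
= 13.72 kg*m^2


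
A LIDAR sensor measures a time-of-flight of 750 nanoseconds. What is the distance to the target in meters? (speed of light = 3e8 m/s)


tof = 750 ns = 7.5e-07 s
dist = c * tof / 2
= 3e8 * 7.5e-07 / 2
= 112.5 m


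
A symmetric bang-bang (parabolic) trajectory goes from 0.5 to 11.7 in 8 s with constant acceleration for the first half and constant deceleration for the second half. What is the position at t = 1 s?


Symmetric rest-to-rest: each phase covers (pf-p0)/2 in time T/2. 0.5*a*(T/2)^2 = (pf-p0)/2 => a = 4*(pf-p0)/T^2
a = 4*(11.7-0.5)/8^2 = 0.7
t = 1 is in the acceleration phase (t <= T/2).
p = p0 + 0.5*a*t^2 = 0.5 + 0.5*0.7*1^2
= 0.85


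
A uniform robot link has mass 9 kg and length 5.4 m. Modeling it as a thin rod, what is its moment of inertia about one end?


I = (1/3) * m * L^2
= (1/3) * 9 * 5.4^2
= 0.333333 * 9 * 29.16
= 87.48 kg*m^2


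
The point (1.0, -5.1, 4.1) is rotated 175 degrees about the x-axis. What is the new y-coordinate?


Rotation about x-axis: y' = y*cos(theta) - z*sin(theta)
= -5.1 * -0.9962 - 4.1 * 0.0872
= 4.7233


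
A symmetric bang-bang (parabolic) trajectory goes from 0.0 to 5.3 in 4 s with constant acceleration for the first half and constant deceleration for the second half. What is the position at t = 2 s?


Symmetric rest-to-rest: each phase covers (pf-p0)/2 in time T/2. 0.5*a*(T/2)^2 = (pf-p0)/2 => a = 4*(pf-p0)/T^2
a = 4*(5.3-0.0)/4^2 = 1.325
t = 2 is in the acceleration phase (t <= T/2).
p = p0 + 0.5*a*t^2 = 0.0 + 0.5*1.325*2^2
= 2.65


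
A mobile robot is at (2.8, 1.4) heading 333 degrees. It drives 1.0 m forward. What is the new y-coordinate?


y_new = y0 + d*sin(theta)
= 1.4 + 1.0*sin(333)
= 1.4 + -0.454
= 0.946


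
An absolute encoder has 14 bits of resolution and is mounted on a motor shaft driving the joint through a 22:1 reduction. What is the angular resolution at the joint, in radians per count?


counts = 2^14 = 16384
effective counts at joint = 16384 * 22 = 360448
resolution = 2*pi / 360448
= 1.7432e-05 rad/count


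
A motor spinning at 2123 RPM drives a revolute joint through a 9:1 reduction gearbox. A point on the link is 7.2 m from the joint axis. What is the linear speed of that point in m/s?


omega_motor = 2123 * 2*pi/60 = 222.32 rad/s
omega_joint = omega_motor / 9 = 24.7022 rad/s
v = omega_joint * r = 24.7022 * 7.2
= 177.856 m/s


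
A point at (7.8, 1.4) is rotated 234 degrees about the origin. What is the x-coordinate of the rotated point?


x' = x*cos(theta) - y*sin(theta)
cos(234 deg) = -0.5878, sin(234 deg) = -0.809
x' = 7.8 * -0.5878 - 1.4 * -0.809
= -4.5847 - -1.1326
= -3.4521


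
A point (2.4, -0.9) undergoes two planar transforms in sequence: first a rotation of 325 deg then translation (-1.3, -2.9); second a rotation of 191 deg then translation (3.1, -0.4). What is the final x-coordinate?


After transform 1:
x1 = cos(325)*2.4 - sin(325)*-0.9 + -1.3 = 0.1497
y1 = sin(325)*2.4 + cos(325)*-0.9 + -2.9 = -5.0138
After transform 2:
x2 = cos(191)*0.1497 - sin(191)*-5.0138 + 3.1
= 1.9963


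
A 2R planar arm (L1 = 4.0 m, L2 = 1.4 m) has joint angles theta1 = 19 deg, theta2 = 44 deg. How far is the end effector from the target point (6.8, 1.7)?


End effector via forward kinematics:
x = L1*cos(t1) + L2*cos(t1+t2) = 4.4177
y = L1*sin(t1) + L2*sin(t1+t2) = 2.5497
Distance to target:
d = sqrt((6.8 - 4.4177)^2 + (1.7 - 2.5497)^2)
= sqrt(5.6755 + 0.722)
= 2.5293 m


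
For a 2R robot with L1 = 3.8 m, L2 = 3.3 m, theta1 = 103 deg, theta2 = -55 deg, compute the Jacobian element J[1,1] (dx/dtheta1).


J[1,1] = -L1*sin(t1) - L2*sin(t1+t2)
= -3.8*sin(103) - 3.3*sin(48)
= -6.155


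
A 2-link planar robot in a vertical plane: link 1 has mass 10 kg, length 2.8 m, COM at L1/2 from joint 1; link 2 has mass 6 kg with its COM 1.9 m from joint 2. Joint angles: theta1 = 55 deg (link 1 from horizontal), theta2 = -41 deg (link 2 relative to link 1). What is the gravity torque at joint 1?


Horizontal distance from joint 1 to link-1 COM:
  x_c1 = (L1/2)*cos(t1) = 1.4 * 0.5736 = 0.803 m
Horizontal distance from joint 1 to link-2 COM:
  x_c2 = L1*cos(t1) + Lc2*cos(t1+t2)
       = 2.8*0.5736 + 1.9*0.9703 = 3.4496 m
tau1 = m1*g*x_c1 + m2*g*x_c2
     = 10*9.81*0.803 + 6*9.81*3.4496
     = 78.775 + 203.042
     = 281.817 Nm


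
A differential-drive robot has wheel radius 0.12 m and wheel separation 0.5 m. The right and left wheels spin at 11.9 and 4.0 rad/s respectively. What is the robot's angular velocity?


vR = r*wR = 0.12*11.9 = 1.428 m/s
vL = r*wL = 0.12*4.0 = 0.48 m/s
v = (vR+vL)/2 = 0.954 m/s
omega = (vR-vL)/L = 1.896 rad/s
angular velocity = 1.896 rad/s


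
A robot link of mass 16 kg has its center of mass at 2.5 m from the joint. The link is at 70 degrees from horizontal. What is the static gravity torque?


tau = m*g*L*cos(angle)
= 16 * 9.81 * 2.5 * cos(70 deg)
= 16 * 9.81 * 2.5 * 0.342
= 134.2087 Nm


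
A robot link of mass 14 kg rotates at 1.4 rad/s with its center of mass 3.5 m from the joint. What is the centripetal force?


F = m * omega^2 * r
= 14 * 1.4^2 * 3.5
= 14 * 1.96 * 3.5
= 96.04 N


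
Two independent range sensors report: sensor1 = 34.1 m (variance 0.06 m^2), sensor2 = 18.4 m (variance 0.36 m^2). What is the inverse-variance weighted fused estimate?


w1 = (1/var1) / (1/var1 + 1/var2)
   = 16.6667 / (16.6667 + 2.7778) = 0.8571
w2 = 1 - w1 = 0.1429
fused = w1*s1 + w2*s2 = 29.2286 + 2.6286
= 31.8571 m


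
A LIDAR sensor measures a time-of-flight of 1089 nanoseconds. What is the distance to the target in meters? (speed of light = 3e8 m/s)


tof = 1089 ns = 1.089e-06 s
dist = c * tof / 2
= 3e8 * 1.089e-06 / 2
= 163.35 m


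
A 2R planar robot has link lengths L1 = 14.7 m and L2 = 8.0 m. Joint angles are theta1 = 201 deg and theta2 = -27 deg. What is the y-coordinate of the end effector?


Convert angles to radians: theta1 = 3.5081, theta2 = -0.4712
y = L1*sin(theta1) + L2*sin(theta1+theta2)
y = -5.268 + 0.8362
y = -4.4318


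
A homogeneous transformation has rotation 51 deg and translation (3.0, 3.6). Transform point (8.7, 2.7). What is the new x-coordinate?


x' = cos(theta)*px - sin(theta)*py + tx
= 0.6293*8.7 - 0.7771*2.7 + 3.0
= 6.3768


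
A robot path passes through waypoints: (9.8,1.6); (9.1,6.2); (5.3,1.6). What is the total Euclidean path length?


Segment lengths:
  seg1 = sqrt((-0.7)^2 + (4.6)^2) = 4.653
  seg2 = sqrt((-3.8)^2 + (-4.6)^2) = 5.9666
Total = 10.6195


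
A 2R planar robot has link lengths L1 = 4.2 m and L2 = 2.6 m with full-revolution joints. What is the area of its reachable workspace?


r_max = L1 + L2 = 6.8 m
r_min = |L1 - L2| = 1.6 m
Area = pi*(r_max^2 - r_min^2)
= pi*(46.24 - 2.56)
= pi * 43.68
= 137.2248 m^2


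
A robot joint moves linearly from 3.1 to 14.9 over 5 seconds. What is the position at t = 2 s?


s = t/T = 2/5 = 0.4
p(t) = p0 + (pf-p0)*s
= 3.1 + (14.9 - 3.1) * 0.4
= 7.82


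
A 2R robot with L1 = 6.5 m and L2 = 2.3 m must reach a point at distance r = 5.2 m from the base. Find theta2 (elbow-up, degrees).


cos(theta2) = (r^2 - L1^2 - L2^2) / (2*L1*L2)
cos(theta2) = (27.04 - 42.25 - 5.29) / 29.9
cos(theta2) = -0.685619
theta2 = 133.2843 degrees


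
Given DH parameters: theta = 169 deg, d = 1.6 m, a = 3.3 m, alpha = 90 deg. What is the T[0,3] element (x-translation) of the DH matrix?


T[0,3] = a * cos(theta)
= 3.3 * cos(169 deg)
= 3.3 * -0.9816
= -3.2394


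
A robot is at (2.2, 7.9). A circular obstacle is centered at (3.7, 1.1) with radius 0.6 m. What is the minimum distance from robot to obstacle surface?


center_dist = sqrt((2.2-3.7)^2 + (7.9-1.1)^2)
= sqrt(2.25 + 46.24)
= 6.9635
min_dist = center_dist - radius = 6.9635 - 0.6 = 6.3635 m


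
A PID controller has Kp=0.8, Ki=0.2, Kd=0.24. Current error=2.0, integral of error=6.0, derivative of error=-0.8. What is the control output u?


u = Kp*e + Ki*int(e) + Kd*de/dt
= 0.8*2.0 + 0.2*6.0 + 0.24*(-0.8)
= 1.6 + 1.2 + -0.192
= 2.608


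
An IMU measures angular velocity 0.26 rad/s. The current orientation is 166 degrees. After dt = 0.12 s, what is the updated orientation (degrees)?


delta_theta = w * dt = 0.26 * 0.12 = 0.0312 rad
= 1.7876 deg
theta_new = 166 + 1.7876 = 167.7876 deg


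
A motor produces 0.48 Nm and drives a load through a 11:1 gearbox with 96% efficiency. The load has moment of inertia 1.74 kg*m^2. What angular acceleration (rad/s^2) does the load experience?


tau_out = tau_motor * N * eta
= 0.48 * 11 * 0.96 = 5.0688 Nm
alpha = tau_out / I = 5.0688 / 1.74
= 2.9131 rad/s^2


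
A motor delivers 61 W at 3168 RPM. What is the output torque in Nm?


omega = 3168 * 2*pi/60 = 331.7522 rad/s
tau = P / omega = 61 / 331.7522
= 0.1839 Nm


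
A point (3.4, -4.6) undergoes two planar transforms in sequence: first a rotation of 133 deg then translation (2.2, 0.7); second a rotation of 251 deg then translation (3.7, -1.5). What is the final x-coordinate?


After transform 1:
x1 = cos(133)*3.4 - sin(133)*-4.6 + 2.2 = 3.2454
y1 = sin(133)*3.4 + cos(133)*-4.6 + 0.7 = 6.3238
After transform 2:
x2 = cos(251)*3.2454 - sin(251)*6.3238 + 3.7
= 8.6227


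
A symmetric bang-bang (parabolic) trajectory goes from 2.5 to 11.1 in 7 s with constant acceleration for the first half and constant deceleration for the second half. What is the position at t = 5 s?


Symmetric rest-to-rest: each phase covers (pf-p0)/2 in time T/2. 0.5*a*(T/2)^2 = (pf-p0)/2 => a = 4*(pf-p0)/T^2
a = 4*(11.1-2.5)/7^2 = 0.702
t = 5 is in the deceleration phase (t > T/2).
p = pf - 0.5*a*(T-t)^2 = 11.1 - 0.5*0.702*2^2
= 9.6959


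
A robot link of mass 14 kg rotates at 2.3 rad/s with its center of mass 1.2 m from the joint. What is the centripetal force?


F = m * omega^2 * r
= 14 * 2.3^2 * 1.2
= 14 * 5.29 * 1.2
= 88.872 N


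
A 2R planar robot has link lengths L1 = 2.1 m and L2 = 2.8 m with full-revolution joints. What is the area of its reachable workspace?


r_max = L1 + L2 = 4.9 m
r_min = |L1 - L2| = 0.7 m
Area = pi*(r_max^2 - r_min^2)
= pi*(24.01 - 0.49)
= pi * 23.52
= 73.8903 m^2


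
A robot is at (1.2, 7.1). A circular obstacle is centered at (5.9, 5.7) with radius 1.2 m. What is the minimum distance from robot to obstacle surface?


center_dist = sqrt((1.2-5.9)^2 + (7.1-5.7)^2)
= sqrt(22.09 + 1.96)
= 4.9041
min_dist = center_dist - radius = 4.9041 - 1.2 = 3.7041 m


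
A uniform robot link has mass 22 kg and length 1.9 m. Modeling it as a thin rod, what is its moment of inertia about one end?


I = (1/3) * m * L^2
= (1/3) * 22 * 1.9^2
= 0.333333 * 22 * 3.61
= 26.4733 kg*m^2


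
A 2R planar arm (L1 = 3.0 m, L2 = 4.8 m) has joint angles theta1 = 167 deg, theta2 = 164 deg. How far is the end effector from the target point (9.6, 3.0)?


End effector via forward kinematics:
x = L1*cos(t1) + L2*cos(t1+t2) = 1.2751
y = L1*sin(t1) + L2*sin(t1+t2) = -1.6522
Distance to target:
d = sqrt((9.6 - 1.2751)^2 + (3.0 - -1.6522)^2)
= sqrt(69.3046 + 21.6433)
= 9.5367 m


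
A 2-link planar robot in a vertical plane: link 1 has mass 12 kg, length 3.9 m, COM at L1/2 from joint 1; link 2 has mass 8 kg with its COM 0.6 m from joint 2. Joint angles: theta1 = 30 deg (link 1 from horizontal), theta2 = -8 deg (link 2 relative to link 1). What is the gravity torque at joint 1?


Horizontal distance from joint 1 to link-1 COM:
  x_c1 = (L1/2)*cos(t1) = 1.95 * 0.866 = 1.6887 m
Horizontal distance from joint 1 to link-2 COM:
  x_c2 = L1*cos(t1) + Lc2*cos(t1+t2)
       = 3.9*0.866 + 0.6*0.9272 = 3.9338 m
tau1 = m1*g*x_c1 + m2*g*x_c2
     = 12*9.81*1.6887 + 8*9.81*3.9338
     = 198.7996 + 308.7254
     = 507.525 Nm


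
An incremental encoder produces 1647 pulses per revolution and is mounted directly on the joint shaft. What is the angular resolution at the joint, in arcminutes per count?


counts per rev = 1647
resolution = 360*60 / 1647
= 13.1148 arcmin/count


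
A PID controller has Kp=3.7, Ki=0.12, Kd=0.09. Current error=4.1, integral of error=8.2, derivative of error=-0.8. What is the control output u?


u = Kp*e + Ki*int(e) + Kd*de/dt
= 3.7*4.1 + 0.12*8.2 + 0.09*(-0.8)
= 15.17 + 0.984 + -0.072
= 16.082


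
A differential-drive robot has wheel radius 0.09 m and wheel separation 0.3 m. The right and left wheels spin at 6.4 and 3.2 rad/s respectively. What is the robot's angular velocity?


vR = r*wR = 0.09*6.4 = 0.576 m/s
vL = r*wL = 0.09*3.2 = 0.288 m/s
v = (vR+vL)/2 = 0.432 m/s
omega = (vR-vL)/L = 0.96 rad/s
angular velocity = 0.96 rad/s


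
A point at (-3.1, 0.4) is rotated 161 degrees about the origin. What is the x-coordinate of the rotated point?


x' = x*cos(theta) - y*sin(theta)
cos(161 deg) = -0.9455, sin(161 deg) = 0.3256
x' = -3.1 * -0.9455 - 0.4 * 0.3256
= 2.9311 - 0.1302
= 2.8009


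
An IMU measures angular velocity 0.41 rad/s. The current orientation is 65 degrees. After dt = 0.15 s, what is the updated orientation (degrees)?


delta_theta = w * dt = 0.41 * 0.15 = 0.0615 rad
= 3.5237 deg
theta_new = 65 + 3.5237 = 68.5237 deg


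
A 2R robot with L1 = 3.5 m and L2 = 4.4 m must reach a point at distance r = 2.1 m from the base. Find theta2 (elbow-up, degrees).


cos(theta2) = (r^2 - L1^2 - L2^2) / (2*L1*L2)
cos(theta2) = (4.41 - 12.25 - 19.36) / 30.8
cos(theta2) = -0.883117
theta2 = 152.0207 degrees


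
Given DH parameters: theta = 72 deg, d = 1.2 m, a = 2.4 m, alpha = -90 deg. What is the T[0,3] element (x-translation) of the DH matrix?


T[0,3] = a * cos(theta)
= 2.4 * cos(72 deg)
= 2.4 * 0.309
= 0.7416


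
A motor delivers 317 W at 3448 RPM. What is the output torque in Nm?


omega = 3448 * 2*pi/60 = 361.0737 rad/s
tau = P / omega = 317 / 361.0737
= 0.8779 Nm
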